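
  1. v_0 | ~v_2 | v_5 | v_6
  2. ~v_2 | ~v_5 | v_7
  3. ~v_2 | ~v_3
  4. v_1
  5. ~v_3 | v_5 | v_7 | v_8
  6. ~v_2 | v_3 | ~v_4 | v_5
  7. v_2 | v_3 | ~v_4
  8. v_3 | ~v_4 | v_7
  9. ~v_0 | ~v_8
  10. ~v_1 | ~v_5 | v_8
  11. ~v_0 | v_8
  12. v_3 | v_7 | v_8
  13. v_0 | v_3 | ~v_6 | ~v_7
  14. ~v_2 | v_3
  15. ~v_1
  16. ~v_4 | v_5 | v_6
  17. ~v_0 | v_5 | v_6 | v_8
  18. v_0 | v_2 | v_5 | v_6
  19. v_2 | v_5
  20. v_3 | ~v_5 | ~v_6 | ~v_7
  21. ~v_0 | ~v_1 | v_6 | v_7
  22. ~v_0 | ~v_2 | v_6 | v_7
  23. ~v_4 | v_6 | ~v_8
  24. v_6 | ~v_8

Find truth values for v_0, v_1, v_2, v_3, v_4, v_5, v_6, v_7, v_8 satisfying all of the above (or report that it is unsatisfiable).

Case v_1 = True:
  Clause (~v_1) is falsified — contradiction.
Case v_1 = False:
  Clause (v_1) is falsified — contradiction.
Both cases fail, so the formula is unsatisfiable.

No satisfying assignment exists.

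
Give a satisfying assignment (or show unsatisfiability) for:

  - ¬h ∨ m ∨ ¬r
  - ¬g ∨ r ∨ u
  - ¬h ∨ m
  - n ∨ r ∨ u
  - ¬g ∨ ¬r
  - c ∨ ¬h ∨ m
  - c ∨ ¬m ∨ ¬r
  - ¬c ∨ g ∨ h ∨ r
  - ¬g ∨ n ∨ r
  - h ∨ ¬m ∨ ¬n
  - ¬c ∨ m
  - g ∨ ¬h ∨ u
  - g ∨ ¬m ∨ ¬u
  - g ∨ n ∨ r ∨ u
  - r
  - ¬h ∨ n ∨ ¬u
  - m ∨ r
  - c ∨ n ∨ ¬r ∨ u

Unit clause (r) forces r = True.
In (¬g ∨ ¬r) only ¬g is left, so g = False.
Set c = False.
  then (c ∨ ¬m ∨ ¬r) forces m = False.
  then (¬h ∨ m ∨ ¬r) forces h = False.
Set n = True.
Set u = True.
All clauses satisfied.

c = False, n = True, m = False, r = True, u = True, h = False, g = False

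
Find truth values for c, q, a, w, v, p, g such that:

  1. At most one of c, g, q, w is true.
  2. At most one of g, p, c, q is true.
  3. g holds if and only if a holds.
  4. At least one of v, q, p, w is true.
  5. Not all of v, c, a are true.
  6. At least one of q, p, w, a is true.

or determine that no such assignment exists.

c=F, q=F, a=F, w=F, v=T, p=T, g=F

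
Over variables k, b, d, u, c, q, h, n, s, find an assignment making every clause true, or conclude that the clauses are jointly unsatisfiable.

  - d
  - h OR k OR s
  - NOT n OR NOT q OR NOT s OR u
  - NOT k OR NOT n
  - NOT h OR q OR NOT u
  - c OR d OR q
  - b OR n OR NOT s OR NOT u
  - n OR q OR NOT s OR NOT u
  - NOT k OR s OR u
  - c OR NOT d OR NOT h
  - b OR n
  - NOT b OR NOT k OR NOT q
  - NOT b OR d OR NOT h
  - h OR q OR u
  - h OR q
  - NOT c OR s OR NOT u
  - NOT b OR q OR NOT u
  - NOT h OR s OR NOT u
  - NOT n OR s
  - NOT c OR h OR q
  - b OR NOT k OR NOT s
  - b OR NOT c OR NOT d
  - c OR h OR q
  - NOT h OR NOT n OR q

k = False, b = True, d = True, u = True, c = True, q = True, h = False, n = False, s = True

Unit clause (d) forces d = True.
Set k = False.
Set b = True.
Set u = True.
  then (NOT b OR q OR NOT u) forces q = True.
Set c = True.
  then (NOT c OR s OR NOT u) forces s = True.
Set h = False.
Set n = False.
All clauses satisfied.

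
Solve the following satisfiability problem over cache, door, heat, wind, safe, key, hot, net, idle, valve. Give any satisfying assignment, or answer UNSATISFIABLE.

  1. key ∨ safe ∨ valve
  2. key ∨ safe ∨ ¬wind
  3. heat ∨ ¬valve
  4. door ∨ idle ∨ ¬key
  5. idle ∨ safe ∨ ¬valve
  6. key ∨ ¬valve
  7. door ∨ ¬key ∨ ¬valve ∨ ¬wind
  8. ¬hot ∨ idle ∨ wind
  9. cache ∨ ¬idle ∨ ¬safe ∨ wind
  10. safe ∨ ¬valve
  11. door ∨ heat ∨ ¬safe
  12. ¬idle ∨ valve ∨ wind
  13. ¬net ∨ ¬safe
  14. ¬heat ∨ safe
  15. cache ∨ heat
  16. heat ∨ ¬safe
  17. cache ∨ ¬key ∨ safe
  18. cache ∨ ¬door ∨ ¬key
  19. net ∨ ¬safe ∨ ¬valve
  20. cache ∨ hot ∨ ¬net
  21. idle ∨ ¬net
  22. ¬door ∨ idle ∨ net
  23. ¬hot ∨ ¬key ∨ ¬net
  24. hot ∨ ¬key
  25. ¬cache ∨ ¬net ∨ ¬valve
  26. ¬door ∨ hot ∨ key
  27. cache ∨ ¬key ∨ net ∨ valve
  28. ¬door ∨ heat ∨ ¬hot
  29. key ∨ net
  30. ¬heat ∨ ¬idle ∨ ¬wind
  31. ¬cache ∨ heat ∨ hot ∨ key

Set cache = True.
Set door = False.
Set heat = False.
  then (heat ∨ ¬valve) forces valve = False.
  then (door ∨ heat ∨ ¬safe) forces safe = False.
  then (key ∨ safe ∨ valve) forces key = True.
  then (door ∨ idle ∨ ¬key) forces idle = True.
  then (¬idle ∨ valve ∨ wind) forces wind = True.
  then (hot ∨ ¬key) forces hot = True.
  then (¬hot ∨ ¬key ∨ ¬net) forces net = False.
All clauses satisfied.

cache: True, door: False, heat: False, wind: True, safe: False, key: True, hot: True, net: False, idle: True, valve: False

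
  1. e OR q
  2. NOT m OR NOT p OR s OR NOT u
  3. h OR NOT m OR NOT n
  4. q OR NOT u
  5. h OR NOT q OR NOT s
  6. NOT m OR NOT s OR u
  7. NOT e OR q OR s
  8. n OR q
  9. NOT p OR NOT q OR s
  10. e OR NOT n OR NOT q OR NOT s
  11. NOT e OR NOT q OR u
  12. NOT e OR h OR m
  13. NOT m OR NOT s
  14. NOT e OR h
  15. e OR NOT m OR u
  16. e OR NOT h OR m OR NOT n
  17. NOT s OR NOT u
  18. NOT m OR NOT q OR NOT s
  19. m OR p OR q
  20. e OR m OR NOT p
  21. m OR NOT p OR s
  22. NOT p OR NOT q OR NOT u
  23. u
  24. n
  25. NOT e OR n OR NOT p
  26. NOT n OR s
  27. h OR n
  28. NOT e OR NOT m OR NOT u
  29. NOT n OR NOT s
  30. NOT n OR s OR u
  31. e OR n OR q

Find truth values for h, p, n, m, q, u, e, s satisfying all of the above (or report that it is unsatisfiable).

The formula is unsatisfiable.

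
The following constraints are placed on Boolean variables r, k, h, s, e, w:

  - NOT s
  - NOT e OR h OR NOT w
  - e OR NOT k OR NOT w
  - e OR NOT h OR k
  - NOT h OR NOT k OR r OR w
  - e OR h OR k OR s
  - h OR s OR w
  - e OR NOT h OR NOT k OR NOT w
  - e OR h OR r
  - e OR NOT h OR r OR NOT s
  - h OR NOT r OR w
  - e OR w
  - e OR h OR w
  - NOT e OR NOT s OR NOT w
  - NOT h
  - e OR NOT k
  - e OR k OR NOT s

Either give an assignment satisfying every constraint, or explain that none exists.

UNSATISFIABLE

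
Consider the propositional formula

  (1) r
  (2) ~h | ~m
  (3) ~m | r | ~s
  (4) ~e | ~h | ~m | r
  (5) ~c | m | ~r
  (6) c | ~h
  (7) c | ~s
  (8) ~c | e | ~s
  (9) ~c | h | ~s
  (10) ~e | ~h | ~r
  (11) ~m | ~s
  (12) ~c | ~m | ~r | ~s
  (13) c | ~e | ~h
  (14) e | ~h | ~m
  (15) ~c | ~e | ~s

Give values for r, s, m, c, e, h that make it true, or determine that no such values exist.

r = True, s = False, m = False, c = False, e = False, h = False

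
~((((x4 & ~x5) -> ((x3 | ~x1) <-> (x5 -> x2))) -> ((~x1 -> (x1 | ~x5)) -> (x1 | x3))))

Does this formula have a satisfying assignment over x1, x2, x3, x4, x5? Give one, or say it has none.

x1=F; x2=F; x3=F; x4=T; x5=F

  ~((((x4 & ~x5) -> ((x3 | ~x1) <-> (x5 -> x2))) -> ((~x1 -> (x1 | ~x5)) -> (x1 | x3)))) = True
    ((x4 & ~x5) -> ((x3 | ~x1) <-> (x5 -> x2))) -> ((~x1 -> (x1 | ~x5)) -> (x1 | x3)) = False
      (x4 & ~x5) -> ((x3 | ~x1) <-> (x5 -> x2)) = True
        x4 & ~x5 = True
          ~x5 = True
        (x3 | ~x1) <-> (x5 -> x2) = True
          x3 | ~x1 = True
            ~x1 = True
          x5 -> x2 = True
      (~x1 -> (x1 | ~x5)) -> (x1 | x3) = False
        ~x1 -> (x1 | ~x5) = True
          ~x1 = True
          x1 | ~x5 = True
            ~x5 = True
        x1 | x3 = False
The formula evaluates to True.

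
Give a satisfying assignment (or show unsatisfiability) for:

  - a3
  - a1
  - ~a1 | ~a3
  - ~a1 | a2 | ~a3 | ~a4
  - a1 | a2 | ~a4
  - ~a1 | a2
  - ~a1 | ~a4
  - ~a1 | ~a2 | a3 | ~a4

The formula is unsatisfiable.

Case a1 = True:
  (a3) forces a3 = True.
  Clause (~a1 | ~a3) is falsified — contradiction.
Case a1 = False:
  Clause (a1) is falsified — contradiction.
Both cases fail, so the formula is unsatisfiable.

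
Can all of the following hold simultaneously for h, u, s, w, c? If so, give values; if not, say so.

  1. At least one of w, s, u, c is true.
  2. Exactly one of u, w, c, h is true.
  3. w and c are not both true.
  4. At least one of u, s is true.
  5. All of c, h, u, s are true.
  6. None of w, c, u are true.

Case u = True:
  Constraint (6) is violated (u=T) — contradiction.
Case u = False:
  Constraint (5) is violated (u=F) — contradiction.
Both cases fail — unsatisfiable.

Unsatisfiable — no assignment works.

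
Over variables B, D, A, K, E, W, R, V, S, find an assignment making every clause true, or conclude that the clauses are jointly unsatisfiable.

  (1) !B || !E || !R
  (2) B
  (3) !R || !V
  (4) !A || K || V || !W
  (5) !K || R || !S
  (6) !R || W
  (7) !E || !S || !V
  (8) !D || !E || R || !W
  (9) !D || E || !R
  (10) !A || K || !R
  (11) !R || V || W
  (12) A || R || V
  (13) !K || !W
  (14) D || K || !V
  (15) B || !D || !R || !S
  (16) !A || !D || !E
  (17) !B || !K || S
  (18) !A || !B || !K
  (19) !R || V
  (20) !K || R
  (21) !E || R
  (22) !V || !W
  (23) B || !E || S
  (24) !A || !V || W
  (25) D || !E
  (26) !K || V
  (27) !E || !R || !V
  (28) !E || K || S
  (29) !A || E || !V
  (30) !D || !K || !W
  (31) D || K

B = True; D = True; A = False; K = False; E = False; W = False; R = False; V = True; S = True

Unit clause (B) forces B = True.
Try D = False:
  (D || !E) forces E = False.
  (D || K) forces K = True.
  (!K || !W) forces W = False.
  (!R || W) forces R = False.
  clause (!K || R) is falsified — backtrack.
So D = True.
Set A = False.
Try K = True:
  (!K || !W) forces W = False.
  (!R || W) forces R = False.
  clause (!K || R) is falsified — backtrack.
So K = False.
Try E = True:
  (!B || !E || !R) forces R = False.
  clause (!E || R) is falsified — backtrack.
So E = False.
  then (!D || E || !R) forces R = False.
  then (A || R || V) forces V = True.
  then (!V || !W) forces W = False.
Set S = True.
All clauses satisfied.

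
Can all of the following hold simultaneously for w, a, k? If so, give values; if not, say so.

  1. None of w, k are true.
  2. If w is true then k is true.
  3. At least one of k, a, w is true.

w = False; a = True; k = False

  (1) {w, k}: 0 true — none ✓
  (2) w=F ⇒ k: vacuous ✓
  (3) {k, a, w}: 1 true — at least one ✓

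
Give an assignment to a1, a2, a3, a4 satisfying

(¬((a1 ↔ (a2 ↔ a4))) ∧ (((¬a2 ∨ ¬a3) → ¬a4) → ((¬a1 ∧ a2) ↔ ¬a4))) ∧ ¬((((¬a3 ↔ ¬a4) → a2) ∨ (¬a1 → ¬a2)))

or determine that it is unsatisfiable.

The conjunct ¬((((¬a3 ↔ ¬a4) → a2) ∨ (¬a1 → ¬a2))) is unsatisfiable on its own:
  a2 = True: this becomes ¬((True ∨ a1)) = False.
  a2 = False: this becomes ¬((¬((¬a3 ↔ ¬a4)) ∨ True)) = False.
So the whole conjunction is unsatisfiable.

The formula is unsatisfiable.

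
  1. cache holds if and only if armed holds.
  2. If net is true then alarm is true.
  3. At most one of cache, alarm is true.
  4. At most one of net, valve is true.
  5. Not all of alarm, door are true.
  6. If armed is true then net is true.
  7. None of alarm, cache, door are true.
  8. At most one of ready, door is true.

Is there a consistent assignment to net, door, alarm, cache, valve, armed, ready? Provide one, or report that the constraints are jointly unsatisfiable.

net = False, door = False, alarm = False, cache = False, valve = True, armed = False, ready = True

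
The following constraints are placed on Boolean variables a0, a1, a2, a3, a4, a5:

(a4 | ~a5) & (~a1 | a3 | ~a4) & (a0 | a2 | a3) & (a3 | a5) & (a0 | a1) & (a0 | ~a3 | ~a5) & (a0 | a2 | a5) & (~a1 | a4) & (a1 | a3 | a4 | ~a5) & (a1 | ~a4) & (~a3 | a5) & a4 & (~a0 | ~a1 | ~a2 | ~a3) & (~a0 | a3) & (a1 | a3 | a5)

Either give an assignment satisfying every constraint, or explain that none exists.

a0=T, a1=T, a2=F, a3=T, a4=T, a5=T

Unit clause (a4) forces a4 = True.
In (a1 | ~a4) only a1 is left, so a1 = True.
In (~a1 | a3 | ~a4) only a3 is left, so a3 = True.
In (~a3 | a5) only a5 is left, so a5 = True.
In (a0 | ~a3 | ~a5) only a0 is left, so a0 = True.
In (~a0 | ~a1 | ~a2 | ~a3) only ~a2 is left, so a2 = False.
All clauses satisfied.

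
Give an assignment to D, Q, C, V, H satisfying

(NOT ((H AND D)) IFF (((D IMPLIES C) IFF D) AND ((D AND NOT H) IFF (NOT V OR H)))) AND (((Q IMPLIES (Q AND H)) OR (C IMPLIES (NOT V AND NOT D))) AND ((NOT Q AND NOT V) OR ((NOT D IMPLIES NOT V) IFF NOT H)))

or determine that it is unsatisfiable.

D = True, Q = False, C = False, V = False, H = True

  NOT ((H AND D)) IFF (((D IMPLIES C) IFF D) AND ((D AND NOT H) IFF (NOT V OR H))) = True
    NOT ((H AND D)) = False
      H AND D = True
    ((D IMPLIES C) IFF D) AND ((D AND NOT H) IFF (NOT V OR H)) = False
      (D IMPLIES C) IFF D = False
        D IMPLIES C = False
      (D AND NOT H) IFF (NOT V OR H) = False
        D AND NOT H = False
          NOT H = False
        NOT V OR H = True
          NOT V = True
  ((Q IMPLIES (Q AND H)) OR (C IMPLIES (NOT V AND NOT D))) AND ((NOT Q AND NOT V) OR ((NOT D IMPLIES NOT V) IFF NOT H)) = True
    (Q IMPLIES (Q AND H)) OR (C IMPLIES (NOT V AND NOT D)) = True
      Q IMPLIES (Q AND H) = True
        Q AND H = False
      C IMPLIES (NOT V AND NOT D) = True
        NOT V AND NOT D = False
          NOT V = True
          NOT D = False
    (NOT Q AND NOT V) OR ((NOT D IMPLIES NOT V) IFF NOT H) = True
      NOT Q AND NOT V = True
        NOT Q = True
        NOT V = True
      (NOT D IMPLIES NOT V) IFF NOT H = False
        NOT D IMPLIES NOT V = True
          NOT D = False
          NOT V = True
        NOT H = False
Both conjuncts True, so the formula holds.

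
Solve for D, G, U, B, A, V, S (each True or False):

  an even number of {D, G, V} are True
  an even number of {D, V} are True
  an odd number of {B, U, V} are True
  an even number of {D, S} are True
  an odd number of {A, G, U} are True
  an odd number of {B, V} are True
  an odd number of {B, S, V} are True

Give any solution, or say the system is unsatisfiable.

D=F, G=F, U=F, B=T, A=T, V=F, S=F

{D, G, V}: 0 true → even ✓
{D, V}: 0 true → even ✓
{B, U, V}: 1 true → odd ✓
{D, S}: 0 true → even ✓
{A, G, U}: 1 true → odd ✓
{B, V}: 1 true → odd ✓
{B, S, V}: 1 true → odd ✓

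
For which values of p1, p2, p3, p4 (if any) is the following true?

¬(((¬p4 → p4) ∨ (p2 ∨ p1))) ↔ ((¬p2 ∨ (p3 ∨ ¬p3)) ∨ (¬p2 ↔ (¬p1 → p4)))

p1 = False, p2 = False, p3 = True, p4 = False

  ¬(((¬p4 → p4) ∨ (p2 ∨ p1))) ↔ ((¬p2 ∨ (p3 ∨ ¬p3)) ∨ (¬p2 ↔ (¬p1 → p4))) = True
    ¬(((¬p4 → p4) ∨ (p2 ∨ p1))) = True
      (¬p4 → p4) ∨ (p2 ∨ p1) = False
        ¬p4 → p4 = False
          ¬p4 = True
        p2 ∨ p1 = False
    (¬p2 ∨ (p3 ∨ ¬p3)) ∨ (¬p2 ↔ (¬p1 → p4)) = True
      ¬p2 ∨ (p3 ∨ ¬p3) = True
        ¬p2 = True
        p3 ∨ ¬p3 = True
          ¬p3 = False
      ¬p2 ↔ (¬p1 → p4) = False
        ¬p2 = True
        ¬p1 → p4 = False
          ¬p1 = True
The formula evaluates to True.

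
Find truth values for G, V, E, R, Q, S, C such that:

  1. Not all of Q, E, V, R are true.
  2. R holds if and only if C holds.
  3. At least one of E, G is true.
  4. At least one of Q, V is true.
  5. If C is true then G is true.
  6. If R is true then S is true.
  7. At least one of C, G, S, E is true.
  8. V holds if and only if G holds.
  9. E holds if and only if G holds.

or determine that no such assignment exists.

G = True, V = True, E = True, R = True, Q = False, S = True, C = True

  (1) {Q, E, V, R}: 3/4 true — not all ✓
  (2) R=T, C=T — same ✓
  (3) {E, G}: 2 true — at least one ✓
  (4) {Q, V}: 1 true — at least one ✓
  (5) C=T ⇒ G: T ✓
  (6) R=T ⇒ S: T ✓
  (7) {C, G, S, E}: 4 true — at least one ✓
  (8) V=T, G=T — same ✓
  (9) E=T, G=T — same ✓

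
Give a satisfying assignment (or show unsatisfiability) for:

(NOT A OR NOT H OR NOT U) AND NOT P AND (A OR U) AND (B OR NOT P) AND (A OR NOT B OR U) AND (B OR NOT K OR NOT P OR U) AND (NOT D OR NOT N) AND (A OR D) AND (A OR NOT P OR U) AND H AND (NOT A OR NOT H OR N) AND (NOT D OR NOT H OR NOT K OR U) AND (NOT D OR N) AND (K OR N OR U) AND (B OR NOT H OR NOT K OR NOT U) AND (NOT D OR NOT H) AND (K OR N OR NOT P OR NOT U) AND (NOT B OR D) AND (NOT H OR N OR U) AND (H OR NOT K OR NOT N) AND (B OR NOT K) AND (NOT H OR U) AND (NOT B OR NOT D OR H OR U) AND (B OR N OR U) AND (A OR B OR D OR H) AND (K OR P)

UNSATISFIABLE

Case P = True:
  Clause (NOT P) is falsified — contradiction.
Case P = False:
  (H) forces H = True.
  (NOT D OR NOT H) forces D = False.
  (A OR D) forces A = True.
  (NOT A OR NOT H OR NOT U) forces U = False.
  Clause (NOT H OR U) is falsified — contradiction.
Both cases fail, so the formula is unsatisfiable.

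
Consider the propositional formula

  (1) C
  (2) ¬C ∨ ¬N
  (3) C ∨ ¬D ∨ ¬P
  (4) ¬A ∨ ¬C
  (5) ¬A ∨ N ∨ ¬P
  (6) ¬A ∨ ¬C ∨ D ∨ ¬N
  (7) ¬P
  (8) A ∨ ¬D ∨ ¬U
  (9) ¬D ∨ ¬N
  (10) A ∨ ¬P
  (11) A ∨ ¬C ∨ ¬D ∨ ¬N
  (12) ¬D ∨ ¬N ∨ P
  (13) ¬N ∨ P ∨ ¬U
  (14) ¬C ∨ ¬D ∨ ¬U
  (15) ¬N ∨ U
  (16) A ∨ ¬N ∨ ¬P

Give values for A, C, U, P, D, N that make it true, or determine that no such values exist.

Unit clause (C) forces C = True.
In (¬C ∨ ¬N) only ¬N is left, so N = False.
In (¬A ∨ ¬C) only ¬A is left, so A = False.
Unit clause (¬P) forces P = False.
Set U = False.
Set D = True.
All clauses satisfied.

A = False, C = True, U = False, P = False, D = True, N = False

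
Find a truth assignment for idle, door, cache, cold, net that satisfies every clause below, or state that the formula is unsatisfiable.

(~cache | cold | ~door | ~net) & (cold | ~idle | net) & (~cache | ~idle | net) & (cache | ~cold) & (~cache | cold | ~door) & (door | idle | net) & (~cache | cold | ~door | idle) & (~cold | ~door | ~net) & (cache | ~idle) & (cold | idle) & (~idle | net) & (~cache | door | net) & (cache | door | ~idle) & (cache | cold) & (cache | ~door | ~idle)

Set idle = False.
  then (cold | idle) forces cold = True.
  then (cache | ~cold) forces cache = True.
Set door = True.
  then (~cold | ~door | ~net) forces net = False.
All clauses satisfied.

idle: False, door: True, cache: True, cold: True, net: False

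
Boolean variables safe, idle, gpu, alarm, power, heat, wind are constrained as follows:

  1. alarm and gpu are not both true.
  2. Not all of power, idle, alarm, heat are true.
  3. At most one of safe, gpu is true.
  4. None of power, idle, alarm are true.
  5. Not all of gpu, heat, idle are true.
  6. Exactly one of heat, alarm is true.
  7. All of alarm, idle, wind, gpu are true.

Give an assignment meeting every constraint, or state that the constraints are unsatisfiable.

Unsatisfiable — no assignment works.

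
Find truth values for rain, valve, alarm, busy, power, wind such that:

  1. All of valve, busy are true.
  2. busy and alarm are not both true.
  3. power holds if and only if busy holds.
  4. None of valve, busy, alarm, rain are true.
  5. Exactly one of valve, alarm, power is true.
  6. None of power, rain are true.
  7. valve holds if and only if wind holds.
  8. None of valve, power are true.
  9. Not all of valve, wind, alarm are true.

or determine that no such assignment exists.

Case valve = True:
  Constraint (4) is violated (valve=T) — contradiction.
Case valve = False:
  Constraint (1) is violated (valve=F) — contradiction.
Both cases fail — unsatisfiable.

UNSATISFIABLE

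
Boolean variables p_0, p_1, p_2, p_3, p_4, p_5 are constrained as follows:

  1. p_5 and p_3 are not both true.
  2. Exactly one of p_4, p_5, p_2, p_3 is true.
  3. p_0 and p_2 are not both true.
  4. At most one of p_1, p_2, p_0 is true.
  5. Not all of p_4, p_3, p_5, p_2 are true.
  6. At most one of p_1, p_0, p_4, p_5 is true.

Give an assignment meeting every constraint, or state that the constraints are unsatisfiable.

p_0 = False, p_1 = False, p_2 = False, p_3 = False, p_4 = False, p_5 = True

  (1) p_5=T, p_3=F — not both ✓
  (2) {p_4, p_5, p_2, p_3}: 1 true — exactly one ✓
  (3) p_0=F, p_2=F — not both ✓
  (4) {p_1, p_2, p_0}: 0 true — at most one ✓
  (5) {p_4, p_3, p_5, p_2}: 1/4 true — not all ✓
  (6) {p_1, p_0, p_4, p_5}: 1 true — at most one ✓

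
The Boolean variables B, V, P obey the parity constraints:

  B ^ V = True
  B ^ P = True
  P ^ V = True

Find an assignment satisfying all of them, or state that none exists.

The formula is unsatisfiable.

Adding constraints 1, 2, 3 mod 2: every variable appears an even number of times on the left, so the left side is 0.
But the right sides sum to 1 (mod 2). 0 ≠ 1 — the system is inconsistent.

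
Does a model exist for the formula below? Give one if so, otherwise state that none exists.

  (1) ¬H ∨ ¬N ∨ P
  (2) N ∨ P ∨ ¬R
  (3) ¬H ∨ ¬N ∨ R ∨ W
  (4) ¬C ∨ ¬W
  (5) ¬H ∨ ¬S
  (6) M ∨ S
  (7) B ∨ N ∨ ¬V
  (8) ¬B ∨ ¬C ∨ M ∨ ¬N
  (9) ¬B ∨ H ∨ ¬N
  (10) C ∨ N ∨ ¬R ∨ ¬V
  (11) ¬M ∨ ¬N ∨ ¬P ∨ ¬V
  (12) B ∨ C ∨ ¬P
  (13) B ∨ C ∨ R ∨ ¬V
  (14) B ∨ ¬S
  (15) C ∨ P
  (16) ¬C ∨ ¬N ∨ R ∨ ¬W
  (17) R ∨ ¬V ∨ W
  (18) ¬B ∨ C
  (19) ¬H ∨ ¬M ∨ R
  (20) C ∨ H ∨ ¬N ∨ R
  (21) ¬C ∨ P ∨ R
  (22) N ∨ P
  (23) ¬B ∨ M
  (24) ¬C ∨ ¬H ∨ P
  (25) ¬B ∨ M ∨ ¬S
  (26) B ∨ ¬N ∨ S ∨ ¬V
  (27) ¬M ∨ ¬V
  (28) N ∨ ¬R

V: False; R: True; H: True; B: False; C: True; M: True; W: False; S: False; P: True; N: True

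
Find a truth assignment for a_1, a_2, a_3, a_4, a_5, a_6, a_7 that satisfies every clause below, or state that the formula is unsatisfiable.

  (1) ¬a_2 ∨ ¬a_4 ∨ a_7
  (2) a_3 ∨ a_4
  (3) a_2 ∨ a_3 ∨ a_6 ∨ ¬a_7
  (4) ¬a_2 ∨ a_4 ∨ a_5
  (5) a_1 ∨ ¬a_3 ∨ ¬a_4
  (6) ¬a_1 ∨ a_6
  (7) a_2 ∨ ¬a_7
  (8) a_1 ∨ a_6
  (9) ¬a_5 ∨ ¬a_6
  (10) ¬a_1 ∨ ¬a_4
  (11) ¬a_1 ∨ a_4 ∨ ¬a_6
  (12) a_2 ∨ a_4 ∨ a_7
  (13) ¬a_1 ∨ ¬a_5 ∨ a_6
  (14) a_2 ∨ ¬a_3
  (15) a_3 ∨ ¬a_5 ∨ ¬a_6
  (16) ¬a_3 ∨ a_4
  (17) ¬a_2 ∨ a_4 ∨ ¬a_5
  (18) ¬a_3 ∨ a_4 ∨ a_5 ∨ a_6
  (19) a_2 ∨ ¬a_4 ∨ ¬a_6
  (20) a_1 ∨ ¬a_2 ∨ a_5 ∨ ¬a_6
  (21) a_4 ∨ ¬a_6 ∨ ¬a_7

Case a_4 = True:
  (¬a_1 ∨ ¬a_4) forces a_1 = False.
  (a_1 ∨ ¬a_3 ∨ ¬a_4) forces a_3 = False.
  (a_1 ∨ a_6) forces a_6 = True.
  (¬a_5 ∨ ¬a_6) forces a_5 = False.
  (a_2 ∨ ¬a_4 ∨ ¬a_6) forces a_2 = True.
  Clause (a_1 ∨ ¬a_2 ∨ a_5 ∨ ¬a_6) is falsified — contradiction.
Case a_4 = False:
  (a_3 ∨ a_4) forces a_3 = True.
  Clause (¬a_3 ∨ a_4) is falsified — contradiction.
Both cases fail, so the formula is unsatisfiable.

The formula is unsatisfiable.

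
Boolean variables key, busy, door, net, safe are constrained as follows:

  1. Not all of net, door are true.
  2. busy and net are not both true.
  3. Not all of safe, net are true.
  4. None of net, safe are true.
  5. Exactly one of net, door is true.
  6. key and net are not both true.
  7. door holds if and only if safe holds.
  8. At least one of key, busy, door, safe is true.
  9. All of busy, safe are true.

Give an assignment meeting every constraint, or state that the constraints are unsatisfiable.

The formula is unsatisfiable.

Case safe = True:
  Constraint (4) is violated (safe=T) — contradiction.
Case safe = False:
  Constraint (9) is violated (safe=F) — contradiction.
Both cases fail — unsatisfiable.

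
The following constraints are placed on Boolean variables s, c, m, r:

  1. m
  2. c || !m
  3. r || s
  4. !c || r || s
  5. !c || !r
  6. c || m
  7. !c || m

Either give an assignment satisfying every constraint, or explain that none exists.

s=T, c=T, m=T, r=F

Unit clause (m) forces m = True.
In (c || !m) only c is left, so c = True.
In (!c || !r) only !r is left, so r = False.
In (r || s) only s is left, so s = True.
Check each clause:
  (m): m holds.
  (c || !m): c holds.
  (r || s): s holds.
  (!c || r || s): s holds.
  (!c || !r): !r holds.
  (c || m): c holds.
  (!c || m): m holds.
All clauses satisfied.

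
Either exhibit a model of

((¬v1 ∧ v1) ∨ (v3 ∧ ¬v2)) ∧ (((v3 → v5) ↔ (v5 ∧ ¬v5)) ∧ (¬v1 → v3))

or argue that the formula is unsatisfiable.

v1 = True, v2 = False, v3 = True, v5 = False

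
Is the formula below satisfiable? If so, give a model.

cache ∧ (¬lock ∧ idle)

idle = True; lock = False; cache = True

  ¬lock ∧ idle = True
    ¬lock = True
Both conjuncts True, so the formula holds.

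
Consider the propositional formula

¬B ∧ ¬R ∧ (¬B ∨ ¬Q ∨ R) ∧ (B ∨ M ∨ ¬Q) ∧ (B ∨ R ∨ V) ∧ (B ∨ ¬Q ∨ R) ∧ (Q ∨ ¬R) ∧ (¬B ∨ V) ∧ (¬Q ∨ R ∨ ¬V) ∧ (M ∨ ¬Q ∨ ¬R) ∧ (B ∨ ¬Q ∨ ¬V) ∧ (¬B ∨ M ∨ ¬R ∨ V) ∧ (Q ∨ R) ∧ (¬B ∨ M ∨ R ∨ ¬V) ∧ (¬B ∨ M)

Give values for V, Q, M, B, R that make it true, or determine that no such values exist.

UNSATISFIABLE

Case B = True:
  Clause (¬B) is falsified — contradiction.
Case B = False:
  (¬R) forces R = False.
  (B ∨ R ∨ V) forces V = True.
  (B ∨ ¬Q ∨ R) forces Q = False.
  Clause (Q ∨ R) is falsified — contradiction.
Both cases fail, so the formula is unsatisfiable.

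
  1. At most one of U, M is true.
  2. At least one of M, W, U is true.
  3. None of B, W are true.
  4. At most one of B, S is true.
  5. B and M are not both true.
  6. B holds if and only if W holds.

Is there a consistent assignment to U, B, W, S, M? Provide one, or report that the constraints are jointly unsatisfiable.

U = False, B = False, W = False, S = False, M = True

  (1) {U, M}: 1 true — at most one ✓
  (2) {M, W, U}: 1 true — at least one ✓
  (3) {B, W}: 0 true — none ✓
  (4) {B, S}: 0 true — at most one ✓
  (5) B=F, M=T — not both ✓
  (6) B=F, W=F — same ✓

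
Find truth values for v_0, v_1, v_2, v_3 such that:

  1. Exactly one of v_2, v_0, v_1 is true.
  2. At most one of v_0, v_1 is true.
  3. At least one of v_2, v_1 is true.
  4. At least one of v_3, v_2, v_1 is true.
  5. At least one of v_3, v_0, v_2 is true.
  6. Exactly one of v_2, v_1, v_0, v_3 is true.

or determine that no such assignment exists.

v_0: False, v_1: False, v_2: True, v_3: False

  (1) {v_2, v_0, v_1}: 1 true — exactly one ✓
  (2) {v_0, v_1}: 0 true — at most one ✓
  (3) {v_2, v_1}: 1 true — at least one ✓
  (4) {v_3, v_2, v_1}: 1 true — at least one ✓
  (5) {v_3, v_0, v_2}: 1 true — at least one ✓
  (6) {v_2, v_1, v_0, v_3}: 1 true — exactly one ✓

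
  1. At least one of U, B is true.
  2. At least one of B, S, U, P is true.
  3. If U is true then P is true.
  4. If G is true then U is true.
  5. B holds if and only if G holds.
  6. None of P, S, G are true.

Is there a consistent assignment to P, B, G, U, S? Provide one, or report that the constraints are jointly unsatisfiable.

The formula is unsatisfiable.

Case B = True:
  (5) with B=T forces G = True.
  Constraint (6) is violated (G=T) — contradiction.
Case B = False:
  (1) with B=F forces U = True.
  (3) with U=T forces P = True.
  Constraint (6) is violated (P=T) — contradiction.
Both cases fail — unsatisfiable.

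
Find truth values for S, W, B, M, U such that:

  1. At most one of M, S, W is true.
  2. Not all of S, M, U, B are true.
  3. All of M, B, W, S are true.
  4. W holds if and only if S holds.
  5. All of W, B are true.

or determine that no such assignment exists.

The formula is unsatisfiable.

Case S = True:
  (1) with S=T forces M = False.
  Constraint (3) is violated (M=F) — contradiction.
Case S = False:
  Constraint (3) is violated (S=F) — contradiction.
Both cases fail — unsatisfiable.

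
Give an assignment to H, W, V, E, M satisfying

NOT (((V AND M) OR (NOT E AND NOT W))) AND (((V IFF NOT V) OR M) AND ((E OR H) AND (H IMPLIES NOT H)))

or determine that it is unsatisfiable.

H: False, W: False, V: False, E: True, M: True

  NOT (((V AND M) OR (NOT E AND NOT W))) = True
    (V AND M) OR (NOT E AND NOT W) = False
      V AND M = False
      NOT E AND NOT W = False
        NOT E = False
        NOT W = True
  ((V IFF NOT V) OR M) AND ((E OR H) AND (H IMPLIES NOT H)) = True
    (V IFF NOT V) OR M = True
      V IFF NOT V = False
        NOT V = True
    (E OR H) AND (H IMPLIES NOT H) = True
      E OR H = True
      H IMPLIES NOT H = True
        NOT H = True
Both conjuncts True, so the formula holds.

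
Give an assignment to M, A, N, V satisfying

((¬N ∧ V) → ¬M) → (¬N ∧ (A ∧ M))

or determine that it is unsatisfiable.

M = True; A = True; N = False; V = True

  ((¬N ∧ V) → ¬M) → (¬N ∧ (A ∧ M)) = True
    (¬N ∧ V) → ¬M = False
      ¬N ∧ V = True
        ¬N = True
      ¬M = False
    ¬N ∧ (A ∧ M) = True
      ¬N = True
      A ∧ M = True
The formula evaluates to True.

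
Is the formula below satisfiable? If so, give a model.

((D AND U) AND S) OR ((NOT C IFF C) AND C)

U=T; D=T; S=T; C=F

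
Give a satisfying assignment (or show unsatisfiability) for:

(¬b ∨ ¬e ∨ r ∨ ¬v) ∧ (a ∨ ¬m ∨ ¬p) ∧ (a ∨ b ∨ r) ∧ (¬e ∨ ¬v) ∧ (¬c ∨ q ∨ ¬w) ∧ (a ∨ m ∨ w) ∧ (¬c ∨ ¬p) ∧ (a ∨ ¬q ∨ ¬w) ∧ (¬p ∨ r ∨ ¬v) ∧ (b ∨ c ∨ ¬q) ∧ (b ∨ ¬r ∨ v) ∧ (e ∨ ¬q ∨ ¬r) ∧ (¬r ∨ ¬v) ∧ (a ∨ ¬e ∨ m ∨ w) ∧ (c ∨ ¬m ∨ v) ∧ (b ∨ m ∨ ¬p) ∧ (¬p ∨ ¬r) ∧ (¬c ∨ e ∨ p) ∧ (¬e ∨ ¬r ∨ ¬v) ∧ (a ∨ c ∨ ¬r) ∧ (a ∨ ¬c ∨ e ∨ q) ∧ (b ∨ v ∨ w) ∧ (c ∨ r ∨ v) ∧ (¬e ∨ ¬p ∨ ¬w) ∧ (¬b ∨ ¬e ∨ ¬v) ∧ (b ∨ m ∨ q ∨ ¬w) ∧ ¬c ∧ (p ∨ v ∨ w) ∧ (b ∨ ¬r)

c = False; b = True; q = False; w = True; m = False; e = False; v = True; a = True; r = False; p = False

Unit clause (¬c) forces c = False.
Set b = True.
Set q = False.
Set w = True.
Set m = False.
Set e = False.
Set v = True.
  then (¬r ∨ ¬v) forces r = False.
  then (¬p ∨ r ∨ ¬v) forces p = False.
Set a = True.
All clauses satisfied.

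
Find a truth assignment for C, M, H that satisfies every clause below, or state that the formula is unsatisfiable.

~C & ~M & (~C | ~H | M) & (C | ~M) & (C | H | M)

C = False, M = False, H = True

Unit clause (~C) forces C = False.
Unit clause (~M) forces M = False.
In (C | H | M) only H is left, so H = True.
All clauses satisfied.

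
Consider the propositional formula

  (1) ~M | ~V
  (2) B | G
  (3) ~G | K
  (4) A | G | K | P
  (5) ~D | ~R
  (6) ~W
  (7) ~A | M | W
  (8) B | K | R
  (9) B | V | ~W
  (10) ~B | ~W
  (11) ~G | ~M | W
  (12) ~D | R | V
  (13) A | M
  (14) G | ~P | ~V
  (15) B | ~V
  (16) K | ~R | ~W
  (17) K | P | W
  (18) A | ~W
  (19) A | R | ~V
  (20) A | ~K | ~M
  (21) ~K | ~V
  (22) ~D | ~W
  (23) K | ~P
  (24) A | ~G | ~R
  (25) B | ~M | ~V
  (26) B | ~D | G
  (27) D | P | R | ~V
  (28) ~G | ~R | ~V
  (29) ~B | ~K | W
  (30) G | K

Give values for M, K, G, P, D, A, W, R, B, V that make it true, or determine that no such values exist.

Unsatisfiable — no assignment works.

Case M = True:
  (~M | ~V) forces V = False.
  (~W) forces W = False.
  (~G | ~M | W) forces G = False.
  (B | G) forces B = True.
  (~B | ~K | W) forces K = False.
  Clause (G | K) is falsified — contradiction.
Case M = False:
  (~W) forces W = False.
  (~A | M | W) forces A = False.
  Clause (A | M) is falsified — contradiction.
Both cases fail, so the formula is unsatisfiable.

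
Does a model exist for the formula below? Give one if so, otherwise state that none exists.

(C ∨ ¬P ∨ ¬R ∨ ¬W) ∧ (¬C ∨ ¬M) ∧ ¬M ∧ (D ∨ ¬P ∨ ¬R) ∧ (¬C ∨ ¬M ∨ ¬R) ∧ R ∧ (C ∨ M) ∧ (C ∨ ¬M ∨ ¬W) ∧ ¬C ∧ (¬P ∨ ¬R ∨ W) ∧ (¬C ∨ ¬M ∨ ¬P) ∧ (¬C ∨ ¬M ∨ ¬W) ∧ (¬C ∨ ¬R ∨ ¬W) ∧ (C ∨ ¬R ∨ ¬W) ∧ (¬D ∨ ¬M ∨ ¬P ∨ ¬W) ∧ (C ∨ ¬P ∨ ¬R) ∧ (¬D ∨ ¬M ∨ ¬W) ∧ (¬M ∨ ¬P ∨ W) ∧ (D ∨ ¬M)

Case C = True:
  Clause (¬C) is falsified — contradiction.
Case C = False:
  (¬M) forces M = False.
  Clause (C ∨ M) is falsified — contradiction.
Both cases fail, so the formula is unsatisfiable.

The formula is unsatisfiable.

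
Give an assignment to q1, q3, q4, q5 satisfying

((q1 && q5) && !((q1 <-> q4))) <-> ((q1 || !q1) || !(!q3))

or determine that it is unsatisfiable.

q1 = True; q3 = True; q4 = False; q5 = True

  ((q1 && q5) && !((q1 <-> q4))) <-> ((q1 || !q1) || !(!q3)) = True
    (q1 && q5) && !((q1 <-> q4)) = True
      q1 && q5 = True
      !((q1 <-> q4)) = True
        q1 <-> q4 = False
    (q1 || !q1) || !(!q3) = True
      q1 || !q1 = True
        !q1 = False
      !(!q3) = True
        !q3 = False
The formula evaluates to True.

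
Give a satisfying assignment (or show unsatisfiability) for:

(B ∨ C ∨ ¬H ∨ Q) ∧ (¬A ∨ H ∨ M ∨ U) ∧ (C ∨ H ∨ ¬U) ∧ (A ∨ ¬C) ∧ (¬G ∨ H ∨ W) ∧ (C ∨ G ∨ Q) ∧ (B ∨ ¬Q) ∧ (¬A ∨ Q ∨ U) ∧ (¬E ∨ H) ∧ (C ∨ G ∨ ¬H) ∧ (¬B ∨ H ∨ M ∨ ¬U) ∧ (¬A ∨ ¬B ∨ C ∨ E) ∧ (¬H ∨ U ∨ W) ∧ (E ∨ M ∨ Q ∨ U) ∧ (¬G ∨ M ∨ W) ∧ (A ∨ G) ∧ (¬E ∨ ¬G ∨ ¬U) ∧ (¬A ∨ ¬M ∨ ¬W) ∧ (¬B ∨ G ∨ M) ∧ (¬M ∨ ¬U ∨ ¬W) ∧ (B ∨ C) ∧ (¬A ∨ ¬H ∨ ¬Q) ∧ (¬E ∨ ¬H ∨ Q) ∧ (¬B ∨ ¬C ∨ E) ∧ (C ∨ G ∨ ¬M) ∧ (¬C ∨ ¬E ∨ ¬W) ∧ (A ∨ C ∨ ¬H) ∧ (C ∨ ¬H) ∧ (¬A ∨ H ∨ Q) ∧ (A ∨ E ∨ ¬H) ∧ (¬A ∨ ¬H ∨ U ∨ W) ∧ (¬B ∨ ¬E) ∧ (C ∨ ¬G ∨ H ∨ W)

Set H = False.
  then (¬E ∨ H) forces E = False.
Try B = False:
  (B ∨ ¬Q) forces Q = False.
  (B ∨ C) forces C = True.
  (A ∨ ¬C) forces A = True.
  clause (¬A ∨ H ∨ Q) is falsified — backtrack.
So B = True.
  then (¬B ∨ ¬C ∨ E) forces C = False.
  then (C ∨ H ∨ ¬U) forces U = False.
  then (¬A ∨ ¬B ∨ C ∨ E) forces A = False.
  then (A ∨ G) forces G = True.
  then (C ∨ ¬G ∨ H ∨ W) forces W = True.
Set Q = True.
Set M = False.
All clauses satisfied.

H=F; E=F; B=T; W=T; C=F; Q=T; U=F; A=F; G=T; M=F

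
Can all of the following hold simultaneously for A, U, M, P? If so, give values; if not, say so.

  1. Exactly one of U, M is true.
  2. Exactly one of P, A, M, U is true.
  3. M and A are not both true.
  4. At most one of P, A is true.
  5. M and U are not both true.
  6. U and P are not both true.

A: False, U: True, M: False, P: False

  (1) {U, M}: 1 true — exactly one ✓
  (2) {P, A, M, U}: 1 true — exactly one ✓
  (3) M=F, A=F — not both ✓
  (4) {P, A}: 0 true — at most one ✓
  (5) M=F, U=T — not both ✓
  (6) U=T, P=F — not both ✓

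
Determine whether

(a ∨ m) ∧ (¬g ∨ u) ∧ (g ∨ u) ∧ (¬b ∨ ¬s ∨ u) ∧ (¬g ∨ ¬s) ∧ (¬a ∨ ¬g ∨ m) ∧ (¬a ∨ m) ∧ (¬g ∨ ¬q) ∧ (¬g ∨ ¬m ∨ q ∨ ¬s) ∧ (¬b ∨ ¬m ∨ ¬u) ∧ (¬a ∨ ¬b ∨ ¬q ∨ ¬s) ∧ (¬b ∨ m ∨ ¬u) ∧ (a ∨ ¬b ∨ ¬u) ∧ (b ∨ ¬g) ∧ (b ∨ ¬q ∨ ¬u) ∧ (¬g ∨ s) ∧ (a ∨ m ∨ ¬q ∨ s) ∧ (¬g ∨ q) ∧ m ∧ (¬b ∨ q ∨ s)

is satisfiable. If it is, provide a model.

Unit clause (m) forces m = True.
Try u = False:
  (¬g ∨ u) forces g = False.
  clause (g ∨ u) is falsified — backtrack.
So u = True.
  then (¬b ∨ ¬m ∨ ¬u) forces b = False.
  then (b ∨ ¬g) forces g = False.
  then (b ∨ ¬q ∨ ¬u) forces q = False.
Set a = False.
Set s = False.
All clauses satisfied.

u = True, b = False, g = False, a = False, s = False, q = False, m = True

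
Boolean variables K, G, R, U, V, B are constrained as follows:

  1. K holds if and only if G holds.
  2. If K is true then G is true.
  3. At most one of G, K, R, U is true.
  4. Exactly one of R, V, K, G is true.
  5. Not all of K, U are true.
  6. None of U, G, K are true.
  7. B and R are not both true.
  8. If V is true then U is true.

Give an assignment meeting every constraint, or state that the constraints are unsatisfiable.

K = False; G = False; R = True; U = False; V = False; B = False

  (1) K=F, G=F — same ✓
  (2) K=F ⇒ G: vacuous ✓
  (3) {G, K, R, U}: 1 true — at most one ✓
  (4) {R, V, K, G}: 1 true — exactly one ✓
  (5) {K, U}: 0/2 true — not all ✓
  (6) {U, G, K}: 0 true — none ✓
  (7) B=F, R=T — not both ✓
  (8) V=F ⇒ U: vacuous ✓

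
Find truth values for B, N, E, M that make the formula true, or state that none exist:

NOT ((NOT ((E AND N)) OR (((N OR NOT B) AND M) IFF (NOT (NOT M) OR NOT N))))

Case N = True: the formula simplifies to NOT ((NOT E OR (M IFF NOT (NOT M)))).
  M = True: this becomes NOT ((NOT E OR True)) = False.
  M = False: this becomes NOT ((NOT E OR True)) = False.
Case N = False: the formula becomes NOT ((True OR (NOT B AND M))) = False.
Both cases fail — unsatisfiable.

The formula is unsatisfiable.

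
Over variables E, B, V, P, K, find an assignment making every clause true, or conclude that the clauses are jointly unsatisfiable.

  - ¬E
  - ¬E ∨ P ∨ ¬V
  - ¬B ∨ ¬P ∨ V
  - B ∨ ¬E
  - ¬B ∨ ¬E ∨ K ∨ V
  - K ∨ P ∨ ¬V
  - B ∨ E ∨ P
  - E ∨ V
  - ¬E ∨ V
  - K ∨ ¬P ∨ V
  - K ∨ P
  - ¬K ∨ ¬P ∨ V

Unit clause (¬E) forces E = False.
In (E ∨ V) only V is left, so V = True.
Set B = False.
  then (B ∨ E ∨ P) forces P = True.
Set K = False.
All clauses satisfied.

E=F; B=F; V=T; P=T; K=F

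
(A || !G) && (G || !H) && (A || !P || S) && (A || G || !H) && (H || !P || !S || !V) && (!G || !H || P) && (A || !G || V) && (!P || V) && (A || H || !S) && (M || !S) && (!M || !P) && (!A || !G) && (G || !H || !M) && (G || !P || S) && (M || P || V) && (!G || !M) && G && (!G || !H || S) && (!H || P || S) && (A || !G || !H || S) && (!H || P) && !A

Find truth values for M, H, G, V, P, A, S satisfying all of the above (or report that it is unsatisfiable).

Unsatisfiable

Case G = True:
  (A || !G) forces A = True.
  Clause (!A || !G) is falsified — contradiction.
Case G = False:
  Clause (G) is falsified — contradiction.
Both cases fail, so the formula is unsatisfiable.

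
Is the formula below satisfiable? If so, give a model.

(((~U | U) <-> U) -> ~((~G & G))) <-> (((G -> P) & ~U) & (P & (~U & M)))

G=T, M=T, P=T, U=F

  (((~U | U) <-> U) -> ~((~G & G))) <-> (((G -> P) & ~U) & (P & (~U & M))) = True
    ((~U | U) <-> U) -> ~((~G & G)) = True
      (~U | U) <-> U = False
        ~U | U = True
          ~U = True
      ~((~G & G)) = True
        ~G & G = False
          ~G = False
    ((G -> P) & ~U) & (P & (~U & M)) = True
      (G -> P) & ~U = True
        G -> P = True
        ~U = True
      P & (~U & M) = True
        ~U & M = True
          ~U = True
The formula evaluates to True.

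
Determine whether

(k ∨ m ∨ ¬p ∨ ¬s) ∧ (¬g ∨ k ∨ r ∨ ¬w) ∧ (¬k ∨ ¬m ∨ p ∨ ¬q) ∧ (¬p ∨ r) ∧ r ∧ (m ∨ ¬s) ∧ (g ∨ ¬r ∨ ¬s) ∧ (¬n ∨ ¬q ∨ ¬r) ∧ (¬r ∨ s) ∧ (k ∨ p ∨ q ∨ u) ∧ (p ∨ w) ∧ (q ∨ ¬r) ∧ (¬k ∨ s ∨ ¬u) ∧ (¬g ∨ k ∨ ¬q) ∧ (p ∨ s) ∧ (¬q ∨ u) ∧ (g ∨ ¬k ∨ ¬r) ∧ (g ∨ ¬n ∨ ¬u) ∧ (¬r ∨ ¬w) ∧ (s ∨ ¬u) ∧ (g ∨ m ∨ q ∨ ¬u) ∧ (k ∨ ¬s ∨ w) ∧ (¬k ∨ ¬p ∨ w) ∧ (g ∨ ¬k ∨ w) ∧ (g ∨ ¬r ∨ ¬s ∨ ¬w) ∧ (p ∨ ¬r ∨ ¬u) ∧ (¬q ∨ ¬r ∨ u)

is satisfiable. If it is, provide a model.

Case r = True:
  (¬r ∨ s) forces s = True.
  (m ∨ ¬s) forces m = True.
  (g ∨ ¬r ∨ ¬s) forces g = True.
  (q ∨ ¬r) forces q = True.
  (¬n ∨ ¬q ∨ ¬r) forces n = False.
  (¬g ∨ k ∨ ¬q) forces k = True.
  (¬k ∨ ¬m ∨ p ∨ ¬q) forces p = True.
  (¬q ∨ u) forces u = True.
  (¬r ∨ ¬w) forces w = False.
  Clause (¬k ∨ ¬p ∨ w) is falsified — contradiction.
Case r = False:
  Clause (r) is falsified — contradiction.
Both cases fail, so the formula is unsatisfiable.

UNSATISFIABLE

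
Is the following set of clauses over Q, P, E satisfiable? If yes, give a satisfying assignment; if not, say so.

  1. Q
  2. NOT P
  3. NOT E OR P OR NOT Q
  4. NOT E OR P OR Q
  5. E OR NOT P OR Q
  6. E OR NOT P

Q=T, P=F, E=F

Unit clause (Q) forces Q = True.
Unit clause (NOT P) forces P = False.
In (NOT E OR P OR NOT Q) only NOT E is left, so E = False.
All clauses satisfied.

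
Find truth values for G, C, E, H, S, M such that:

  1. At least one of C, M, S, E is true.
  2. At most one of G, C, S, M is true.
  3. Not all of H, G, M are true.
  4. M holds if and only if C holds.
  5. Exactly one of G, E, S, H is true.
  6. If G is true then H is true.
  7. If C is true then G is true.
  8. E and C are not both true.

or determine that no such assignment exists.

G = False, C = False, E = False, H = False, S = True, M = False

  (1) {C, M, S, E}: 1 true — at least one ✓
  (2) {G, C, S, M}: 1 true — at most one ✓
  (3) {H, G, M}: 0/3 true — not all ✓
  (4) M=F, C=F — same ✓
  (5) {G, E, S, H}: 1 true — exactly one ✓
  (6) G=F ⇒ H: vacuous ✓
  (7) C=F ⇒ G: vacuous ✓
  (8) E=F, C=F — not both ✓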